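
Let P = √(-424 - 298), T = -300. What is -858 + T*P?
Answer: -858 - 5700*I*√2 ≈ -858.0 - 8061.0*I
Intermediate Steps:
P = 19*I*√2 (P = √(-722) = 19*I*√2 ≈ 26.87*I)
-858 + T*P = -858 - 5700*I*√2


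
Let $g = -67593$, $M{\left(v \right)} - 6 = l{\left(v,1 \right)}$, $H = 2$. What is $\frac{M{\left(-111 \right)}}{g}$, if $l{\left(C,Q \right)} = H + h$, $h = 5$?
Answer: $- \frac{13}{67593} \approx -0.00019233$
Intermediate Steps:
$l{\left(C,Q \right)} = 7$ ($l{\left(C,Q \right)} = 2 + 5 = 7$)
$M{\left(v \right)} = 13$ ($M{\left(v \right)} = 6 + 7 = 13$)
$\frac{M{\left(-111 \right)}}{g} = \frac{13}{-67593} = 13 \left(- \frac{1}{67593}\right) = - \frac{13}{67593}$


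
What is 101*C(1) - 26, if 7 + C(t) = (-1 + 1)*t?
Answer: -733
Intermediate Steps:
C(t) = -7 (C(t) = -7 + (-1 + 1)*t = -7 + 0*t = -7 + 0 = -7)
101*C(1) - 26 = 101*(-7) - 26 = -707 - 26 = -733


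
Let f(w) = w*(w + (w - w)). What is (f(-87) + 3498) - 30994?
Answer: -19927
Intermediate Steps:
f(w) = w² (f(w) = w*(w + 0) = w*w = w²)
(f(-87) + 3498) - 30994 = ((-87)² + 3498) - 30994 = (7569 + 3498) - 30994 = 11067 - 30994 = -19927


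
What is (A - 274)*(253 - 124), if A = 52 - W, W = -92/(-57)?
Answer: -548078/19 ≈ -28846.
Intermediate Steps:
W = 92/57 (W = -92*(-1/57) = 92/57 ≈ 1.6140)
A = 2872/57 (A = 52 - 1*92/57 = 52 - 92/57 = 2872/57 ≈ 50.386)
(A - 274)*(253 - 124) = (2872/57 - 274)*(253 - 124) = -12746/57*129 = -548078/19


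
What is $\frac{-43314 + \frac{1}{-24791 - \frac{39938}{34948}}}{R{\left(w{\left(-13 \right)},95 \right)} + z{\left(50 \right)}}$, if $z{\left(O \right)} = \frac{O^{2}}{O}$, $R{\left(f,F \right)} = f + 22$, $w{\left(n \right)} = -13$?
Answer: $- \frac{18764400268016}{25559856277} \approx -734.14$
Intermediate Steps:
$R{\left(f,F \right)} = 22 + f$
$z{\left(O \right)} = O$
$\frac{-43314 + \frac{1}{-24791 - \frac{39938}{34948}}}{R{\left(w{\left(-13 \right)},95 \right)} + z{\left(50 \right)}} = \frac{-43314 + \frac{1}{-24791 - \frac{39938}{34948}}}{\left(22 - 13\right) + 50} = \frac{-43314 + \frac{1}{-24791 - \frac{19969}{17474}}}{9 + 50} = \frac{-43314 + \frac{1}{-24791 - \frac{19969}{17474}}}{59} = \left(-43314 + \frac{1}{- \frac{433217903}{17474}}\right) \frac{1}{59} = \left(-43314 - \frac{17474}{433217903}\right) \frac{1}{59} = \left(- \frac{18764400268016}{433217903}\right) \frac{1}{59} = - \frac{18764400268016}{25559856277}$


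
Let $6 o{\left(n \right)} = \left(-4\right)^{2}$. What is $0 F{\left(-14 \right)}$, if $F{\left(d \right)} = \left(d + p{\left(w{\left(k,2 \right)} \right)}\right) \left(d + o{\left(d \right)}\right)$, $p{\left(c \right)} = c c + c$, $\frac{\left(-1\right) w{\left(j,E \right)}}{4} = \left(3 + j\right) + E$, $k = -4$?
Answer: $0$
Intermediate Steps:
$w{\left(j,E \right)} = -12 - 4 E - 4 j$ ($w{\left(j,E \right)} = - 4 \left(\left(3 + j\right) + E\right) = - 4 \left(3 + E + j\right) = -12 - 4 E - 4 j$)
$p{\left(c \right)} = c + c^{2}$ ($p{\left(c \right)} = c^{2} + c = c + c^{2}$)
$o{\left(n \right)} = \frac{8}{3}$ ($o{\left(n \right)} = \frac{\left(-4\right)^{2}}{6} = \frac{1}{6} \cdot 16 = \frac{8}{3}$)
$F{\left(d \right)} = \left(12 + d\right) \left(\frac{8}{3} + d\right)$ ($F{\left(d \right)} = \left(d + \left(-12 - 8 - -16\right) \left(1 - 4\right)\right) \left(d + \frac{8}{3}\right) = \left(d + \left(-12 - 8 + 16\right) \left(1 - 4\right)\right) \left(\frac{8}{3} + d\right) = \left(d - 4 \left(1 - 4\right)\right) \left(\frac{8}{3} + d\right) = \left(d - -12\right) \left(\frac{8}{3} + d\right) = \left(d + 12\right) \left(\frac{8}{3} + d\right) = \left(12 + d\right) \left(\frac{8}{3} + d\right)$)
$0 F{\left(-14 \right)} = 0 \left(32 + \left(-14\right)^{2} + \frac{44}{3} \left(-14\right)\right) = 0 \left(32 + 196 - \frac{616}{3}\right) = 0 \cdot \frac{68}{3} = 0$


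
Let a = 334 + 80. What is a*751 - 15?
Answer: 310899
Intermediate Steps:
a = 414
a*751 - 15 = 414*751 - 15 = 310914 - 15 = 310899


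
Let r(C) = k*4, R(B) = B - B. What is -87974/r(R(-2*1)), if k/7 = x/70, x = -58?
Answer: 219935/58 ≈ 3792.0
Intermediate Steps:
R(B) = 0
k = -29/5 (k = 7*(-58/70) = 7*(-58*1/70) = 7*(-29/35) = -29/5 ≈ -5.8000)
r(C) = -116/5 (r(C) = -29/5*4 = -116/5)
-87974/r(R(-2*1)) = -87974/(-116/5) = -87974*(-5/116) = 219935/58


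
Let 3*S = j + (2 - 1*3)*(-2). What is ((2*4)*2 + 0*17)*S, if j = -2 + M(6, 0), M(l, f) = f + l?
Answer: 32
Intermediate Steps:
j = 4 (j = -2 + (0 + 6) = -2 + 6 = 4)
S = 2 (S = (4 + (2 - 1*3)*(-2))/3 = (4 + (2 - 3)*(-2))/3 = (4 - 1*(-2))/3 = (4 + 2)/3 = (⅓)*6 = 2)
((2*4)*2 + 0*17)*S = ((2*4)*2 + 0*17)*2 = (8*2 + 0)*2 = (16 + 0)*2 = 16*2 = 32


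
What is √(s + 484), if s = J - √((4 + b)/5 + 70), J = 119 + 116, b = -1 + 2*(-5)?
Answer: √(17975 - 35*√35)/5 ≈ 26.659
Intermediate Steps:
b = -11 (b = -1 - 10 = -11)
J = 235
s = 235 - 7*√35/5 (s = 235 - √((4 - 11)/5 + 70) = 235 - √((⅕)*(-7) + 70) = 235 - √(-7/5 + 70) = 235 - √(343/5) = 235 - 7*√35/5 ≈ 226.72)
√(s + 484) = √((235 - 7*√35/5) + 484) = √(719 - 7*√35/5)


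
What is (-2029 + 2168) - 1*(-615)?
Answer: 754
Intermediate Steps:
(-2029 + 2168) - 1*(-615) = 139 + 615 = 754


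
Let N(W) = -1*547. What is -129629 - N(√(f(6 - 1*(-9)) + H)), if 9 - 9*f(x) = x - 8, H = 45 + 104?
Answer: -129082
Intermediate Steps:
H = 149
f(x) = 17/9 - x/9 (f(x) = 1 - (x - 8)/9 = 1 - (-8 + x)/9 = 1 + (8/9 - x/9) = 17/9 - x/9)
N(W) = -547
-129629 - N(√(f(6 - 1*(-9)) + H)) = -129629 - 1*(-547) = -129629 + 547 = -129082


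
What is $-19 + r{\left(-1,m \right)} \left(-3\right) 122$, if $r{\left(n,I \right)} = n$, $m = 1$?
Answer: $347$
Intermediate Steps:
$-19 + r{\left(-1,m \right)} \left(-3\right) 122 = -19 + \left(-1\right) \left(-3\right) 122 = -19 + 3 \cdot 122 = -19 + 366 = 347$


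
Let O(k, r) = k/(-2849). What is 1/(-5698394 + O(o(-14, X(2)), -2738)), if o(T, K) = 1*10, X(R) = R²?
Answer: -2849/16234724516 ≈ -1.7549e-7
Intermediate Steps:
o(T, K) = 10
O(k, r) = -k/2849 (O(k, r) = k*(-1/2849) = -k/2849)
1/(-5698394 + O(o(-14, X(2)), -2738)) = 1/(-5698394 - 1/2849*10) = 1/(-5698394 - 10/2849) = 1/(-16234724516/2849) = -2849/16234724516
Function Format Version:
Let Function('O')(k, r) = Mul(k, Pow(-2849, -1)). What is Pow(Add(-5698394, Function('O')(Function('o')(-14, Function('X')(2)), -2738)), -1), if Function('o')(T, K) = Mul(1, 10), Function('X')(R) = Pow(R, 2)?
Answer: Rational(-2849, 16234724516) ≈ -1.7549e-7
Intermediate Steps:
Function('o')(T, K) = 10
Function('O')(k, r) = Mul(Rational(-1, 2849), k) (Function('O')(k, r) = Mul(k, Rational(-1, 2849)) = Mul(Rational(-1, 2849), k))
Pow(Add(-5698394, Function('O')(Function('o')(-14, Function('X')(2)), -2738)), -1) = Pow(Add(-5698394, Mul(Rational(-1, 2849), 10)), -1) = Pow(Add(-5698394, Rational(-10, 2849)), -1) = Pow(Rational(-16234724516, 2849), -1) = Rational(-2849, 16234724516)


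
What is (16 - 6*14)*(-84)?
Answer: 5712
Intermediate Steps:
(16 - 6*14)*(-84) = (16 - 84)*(-84) = -68*(-84) = 5712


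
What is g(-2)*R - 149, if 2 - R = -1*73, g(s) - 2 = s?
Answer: -149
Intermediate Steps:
g(s) = 2 + s
R = 75 (R = 2 - (-1)*73 = 2 - 1*(-73) = 2 + 73 = 75)
g(-2)*R - 149 = (2 - 2)*75 - 149 = 0*75 - 149 = 0 - 149 = -149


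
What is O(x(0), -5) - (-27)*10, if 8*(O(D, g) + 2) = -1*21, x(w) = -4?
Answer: 2123/8 ≈ 265.38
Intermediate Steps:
O(D, g) = -37/8 (O(D, g) = -2 + (-1*21)/8 = -2 + (⅛)*(-21) = -2 - 21/8 = -37/8)
O(x(0), -5) - (-27)*10 = -37/8 - (-27)*10 = -37/8 - 1*(-270) = -37/8 + 270 = 2123/8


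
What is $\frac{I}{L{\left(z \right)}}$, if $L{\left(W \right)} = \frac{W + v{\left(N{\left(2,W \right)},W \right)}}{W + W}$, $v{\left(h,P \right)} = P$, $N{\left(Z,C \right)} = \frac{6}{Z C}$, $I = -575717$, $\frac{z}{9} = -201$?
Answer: $-575717$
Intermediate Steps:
$z = -1809$ ($z = 9 \left(-201\right) = -1809$)
$N{\left(Z,C \right)} = \frac{6}{C Z}$
$L{\left(W \right)} = 1$ ($L{\left(W \right)} = \frac{W + W}{W + W} = \frac{2 W}{2 W} = 2 W \frac{1}{2 W} = 1$)
$\frac{I}{L{\left(z \right)}} = - \frac{575717}{1} = \left(-575717\right) 1 = -575717$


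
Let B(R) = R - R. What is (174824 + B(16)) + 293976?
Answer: 468800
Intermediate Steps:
B(R) = 0
(174824 + B(16)) + 293976 = (174824 + 0) + 293976 = 174824 + 293976 = 468800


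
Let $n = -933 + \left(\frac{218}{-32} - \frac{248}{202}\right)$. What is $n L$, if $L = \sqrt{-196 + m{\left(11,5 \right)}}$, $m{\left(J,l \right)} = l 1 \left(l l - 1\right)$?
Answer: $- \frac{1520721 i \sqrt{19}}{808} \approx - 8203.8 i$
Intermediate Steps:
$n = - \frac{1520721}{1616}$ ($n = -933 + \left(218 \left(- \frac{1}{32}\right) - \frac{124}{101}\right) = -933 - \frac{12993}{1616} = - \frac{1520721}{1616} \approx -941.04$)
$m{\left(J,l \right)} = l \left(-1 + l^{2}\right)$ ($m{\left(J,l \right)} = l \left(l^{2} - 1\right) = l \left(-1 + l^{2}\right)$)
$L = 2 i \sqrt{19}$ ($L = \sqrt{-196 + \left(5^{3} - 5\right)} = \sqrt{-196 + \left(125 - 5\right)} = \sqrt{-196 + 120} = \sqrt{-76} = 2 i \sqrt{19} \approx 8.7178 i$)
$n L = - \frac{1520721 \cdot 2 i \sqrt{19}}{1616} = - \frac{1520721 i \sqrt{19}}{808}$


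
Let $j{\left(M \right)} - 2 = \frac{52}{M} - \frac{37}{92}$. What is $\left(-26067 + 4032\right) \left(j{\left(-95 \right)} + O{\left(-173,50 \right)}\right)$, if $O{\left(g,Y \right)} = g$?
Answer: $\frac{6623011473}{1748} \approx 3.7889 \cdot 10^{6}$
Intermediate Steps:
$j{\left(M \right)} = \frac{147}{92} + \frac{52}{M}$ ($j{\left(M \right)} = 2 + \left(\frac{52}{M} - \frac{37}{92}\right) = 2 - \left(\frac{37}{92} - \frac{52}{M}\right) = \frac{147}{92} + \frac{52}{M}$)
$\left(-26067 + 4032\right) \left(j{\left(-95 \right)} + O{\left(-173,50 \right)}\right) = \left(-26067 + 4032\right) \left(\left(\frac{147}{92} + \frac{52}{-95}\right) - 173\right) = - 22035 \left(\left(\frac{147}{92} + 52 \left(- \frac{1}{95}\right)\right) - 173\right) = - 22035 \left(\left(\frac{147}{92} - \frac{52}{95}\right) - 173\right) = - 22035 \left(\frac{9181}{8740} - 173\right) = \left(-22035\right) \left(- \frac{1502839}{8740}\right) = \frac{6623011473}{1748}$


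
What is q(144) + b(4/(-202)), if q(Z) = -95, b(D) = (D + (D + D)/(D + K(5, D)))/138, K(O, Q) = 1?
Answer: -65543746/689931 ≈ -95.000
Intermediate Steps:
b(D) = D/138 + D/(69*(1 + D)) (b(D) = (D + (D + D)/(D + 1))/138 = (D + (2*D)/(1 + D))/138 = (D + 2*D/(1 + D))/138 = D/138 + D/(69*(1 + D)))
q(144) + b(4/(-202)) = -95 + (4/(-202))*(3 + 4/(-202))/(138*(1 + 4/(-202))) = -95 + (4*(-1/202))*(3 + 4*(-1/202))/(138*(1 + 4*(-1/202))) = -95 + (1/138)*(-2/101)*(3 - 2/101)/(1 - 2/101) = -95 + (1/138)*(-2/101)*(301/101)/(99/101) = -95 + (1/138)*(-2/101)*(101/99)*(301/101) = -95 - 301/689931 = -65543746/689931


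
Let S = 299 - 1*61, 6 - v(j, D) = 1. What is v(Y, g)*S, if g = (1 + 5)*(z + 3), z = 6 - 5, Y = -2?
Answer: 1190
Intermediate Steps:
z = 1
g = 24 (g = (1 + 5)*(1 + 3) = 6*4 = 24)
v(j, D) = 5 (v(j, D) = 6 - 1*1 = 6 - 1 = 5)
S = 238 (S = 299 - 61 = 238)
v(Y, g)*S = 5*238 = 1190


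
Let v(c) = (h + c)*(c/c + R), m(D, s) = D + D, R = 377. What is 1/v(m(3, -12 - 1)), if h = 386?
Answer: 1/148176 ≈ 6.7487e-6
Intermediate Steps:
m(D, s) = 2*D
v(c) = 145908 + 378*c (v(c) = (386 + c)*(c/c + 377) = (386 + c)*(1 + 377) = (386 + c)*378 = 145908 + 378*c)
1/v(m(3, -12 - 1)) = 1/(145908 + 378*(2*3)) = 1/(145908 + 378*6) = 1/(145908 + 2268) = 1/148176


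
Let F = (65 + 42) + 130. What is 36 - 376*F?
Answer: -89076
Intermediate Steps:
F = 237 (F = 107 + 130 = 237)
36 - 376*F = 36 - 376*237 = 36 - 89112 = -89076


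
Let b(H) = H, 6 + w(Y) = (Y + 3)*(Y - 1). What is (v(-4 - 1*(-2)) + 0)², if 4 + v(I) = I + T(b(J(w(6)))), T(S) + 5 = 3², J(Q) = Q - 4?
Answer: 4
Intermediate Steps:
w(Y) = -6 + (-1 + Y)*(3 + Y) (w(Y) = -6 + (Y + 3)*(Y - 1) = -6 + (3 + Y)*(-1 + Y) = -6 + (-1 + Y)*(3 + Y))
J(Q) = -4 + Q
T(S) = 4 (T(S) = -5 + 3² = -5 + 9 = 4)
v(I) = I (v(I) = -4 + (I + 4) = -4 + (4 + I) = I)
(v(-4 - 1*(-2)) + 0)² = ((-4 - 1*(-2)) + 0)² = ((-4 + 2) + 0)² = (-2 + 0)² = (-2)² = 4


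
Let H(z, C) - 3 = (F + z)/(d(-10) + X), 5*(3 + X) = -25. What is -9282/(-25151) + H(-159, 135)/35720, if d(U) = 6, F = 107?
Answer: 47468917/128341960 ≈ 0.36986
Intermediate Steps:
X = -8 (X = -3 + (⅕)*(-25) = -3 - 5 = -8)
H(z, C) = -101/2 - z/2 (H(z, C) = 3 + (107 + z)/(6 - 8) = 3 + (107 + z)/(-2) = 3 + (107 + z)*(-½) = 3 + (-107/2 - z/2) = -101/2 - z/2)
-9282/(-25151) + H(-159, 135)/35720 = -9282/(-25151) + (-101/2 - ½*(-159))/35720 = -9282*(-1/25151) + (-101/2 + 159/2)*(1/35720) = 1326/3593 + 29*(1/35720) = 1326/3593 + 29/35720 = 47468917/128341960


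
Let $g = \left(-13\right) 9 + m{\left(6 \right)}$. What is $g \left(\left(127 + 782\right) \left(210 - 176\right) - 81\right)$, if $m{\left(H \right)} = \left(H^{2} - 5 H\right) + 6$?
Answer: $-3236625$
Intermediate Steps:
$m{\left(H \right)} = 6 + H^{2} - 5 H$
$g = -105$ ($g = \left(-13\right) 9 + \left(6 + 6^{2} - 30\right) = -117 + \left(6 + 36 - 30\right) = -117 + 12 = -105$)
$g \left(\left(127 + 782\right) \left(210 - 176\right) - 81\right) = - 105 \left(\left(127 + 782\right) \left(210 - 176\right) - 81\right) = - 105 \left(909 \cdot 34 - 81\right) = - 105 \left(30906 - 81\right) = \left(-105\right) 30825 = -3236625$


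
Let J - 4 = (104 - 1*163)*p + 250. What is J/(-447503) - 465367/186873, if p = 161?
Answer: -206525487716/83626228119 ≈ -2.4696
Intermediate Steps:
J = -9245 (J = 4 + ((104 - 1*163)*161 + 250) = 4 + ((104 - 163)*161 + 250) = 4 + (-59*161 + 250) = 4 + (-9499 + 250) = 4 - 9249 = -9245)
J/(-447503) - 465367/186873 = -9245/(-447503) - 465367/186873 = -9245*(-1/447503) - 465367*1/186873 = 9245/447503 - 465367/186873 = -206525487716/83626228119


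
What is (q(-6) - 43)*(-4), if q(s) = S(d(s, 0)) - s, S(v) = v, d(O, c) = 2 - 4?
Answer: 156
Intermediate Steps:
d(O, c) = -2
q(s) = -2 - s
(q(-6) - 43)*(-4) = ((-2 - 1*(-6)) - 43)*(-4) = ((-2 + 6) - 43)*(-4) = (4 - 43)*(-4) = -39*(-4) = 156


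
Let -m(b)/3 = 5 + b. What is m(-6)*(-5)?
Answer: -15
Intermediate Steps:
m(b) = -15 - 3*b (m(b) = -3*(5 + b) = -15 - 3*b)
m(-6)*(-5) = (-15 - 3*(-6))*(-5) = (-15 + 18)*(-5) = 3*(-5) = -15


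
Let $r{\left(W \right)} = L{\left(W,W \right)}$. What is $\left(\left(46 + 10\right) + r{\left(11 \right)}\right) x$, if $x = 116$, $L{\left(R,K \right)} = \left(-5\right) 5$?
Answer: $3596$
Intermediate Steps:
$L{\left(R,K \right)} = -25$
$r{\left(W \right)} = -25$
$\left(\left(46 + 10\right) + r{\left(11 \right)}\right) x = \left(\left(46 + 10\right) - 25\right) 116 = \left(56 - 25\right) 116 = 31 \cdot 116 = 3596$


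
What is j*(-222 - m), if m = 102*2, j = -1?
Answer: 426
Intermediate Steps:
m = 204
j*(-222 - m) = -(-222 - 1*204) = -(-222 - 204) = -1*(-426) = 426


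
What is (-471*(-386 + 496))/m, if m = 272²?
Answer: -25905/36992 ≈ -0.70029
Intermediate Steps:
m = 73984
(-471*(-386 + 496))/m = -471*(-386 + 496)/73984 = -471*110*(1/73984) = -51810*1/73984 = -25905/36992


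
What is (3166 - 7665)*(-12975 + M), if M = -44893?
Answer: 260348132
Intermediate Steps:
(3166 - 7665)*(-12975 + M) = (3166 - 7665)*(-12975 - 44893) = -4499*(-57868) = 260348132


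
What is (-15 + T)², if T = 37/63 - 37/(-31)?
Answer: 666517489/3814209 ≈ 174.75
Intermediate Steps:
T = 3478/1953 (T = 37*(1/63) - 37*(-1/31) = 37/63 + 37/31 = 3478/1953 ≈ 1.7808)
(-15 + T)² = (-15 + 3478/1953)² = (-25817/1953)² = 666517489/3814209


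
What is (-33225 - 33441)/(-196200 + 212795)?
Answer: -66666/16595 ≈ -4.0172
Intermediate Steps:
(-33225 - 33441)/(-196200 + 212795) = -66666/16595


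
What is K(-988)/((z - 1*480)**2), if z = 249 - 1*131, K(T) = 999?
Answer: 999/131044 ≈ 0.0076234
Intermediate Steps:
z = 118 (z = 249 - 131 = 118)
K(-988)/((z - 1*480)**2) = 999/((118 - 1*480)**2) = 999/((118 - 480)**2) = 999/((-362)**2) = 999/131044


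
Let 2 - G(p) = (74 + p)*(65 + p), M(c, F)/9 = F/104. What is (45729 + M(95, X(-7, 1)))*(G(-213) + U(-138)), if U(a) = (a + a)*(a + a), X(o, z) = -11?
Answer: 132223199751/52 ≈ 2.5428e+9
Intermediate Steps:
M(c, F) = 9*F/104 (M(c, F) = 9*(F/104) = 9*F/104)
U(a) = 4*a² (U(a) = (2*a)*(2*a) = 4*a²)
G(p) = 2 - (65 + p)*(74 + p) (G(p) = 2 - (74 + p)*(65 + p) = 2 - (65 + p)*(74 + p))
(45729 + M(95, X(-7, 1)))*(G(-213) + U(-138)) = (45729 + (9/104)*(-11))*((-4808 - 1*(-213)² - 139*(-213)) + 4*(-138)²) = (45729 - 99/104)*((-4808 - 1*45369 + 29607) + 4*19044) = 4755717*((-4808 - 45369 + 29607) + 76176)/104 = 4755717*(-20570 + 76176)/104 = (4755717/104)*55606 = 132223199751/52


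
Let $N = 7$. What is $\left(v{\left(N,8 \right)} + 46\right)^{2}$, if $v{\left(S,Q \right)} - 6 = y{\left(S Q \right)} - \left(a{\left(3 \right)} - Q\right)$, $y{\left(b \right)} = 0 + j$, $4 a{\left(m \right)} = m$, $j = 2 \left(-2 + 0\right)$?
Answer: $\frac{48841}{16} \approx 3052.6$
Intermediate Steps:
$j = -4$ ($j = 2 \left(-2\right) = -4$)
$a{\left(m \right)} = \frac{m}{4}$
$y{\left(b \right)} = -4$ ($y{\left(b \right)} = 0 - 4 = -4$)
$v{\left(S,Q \right)} = \frac{5}{4} + Q$ ($v{\left(S,Q \right)} = 6 - \left(4 + \frac{3}{4} - Q\right) = 6 - \left(\frac{19}{4} - Q\right) = 6 + \left(-4 + \left(- \frac{3}{4} + Q\right)\right) = 6 + \left(- \frac{19}{4} + Q\right) = \frac{5}{4} + Q$)
$\left(v{\left(N,8 \right)} + 46\right)^{2} = \left(\left(\frac{5}{4} + 8\right) + 46\right)^{2} = \left(\frac{37}{4} + 46\right)^{2} = \left(\frac{221}{4}\right)^{2} = \frac{48841}{16}$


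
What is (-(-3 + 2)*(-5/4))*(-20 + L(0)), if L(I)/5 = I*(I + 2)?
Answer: 25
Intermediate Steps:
L(I) = 5*I*(2 + I) (L(I) = 5*(I*(I + 2)) = 5*(I*(2 + I)) = 5*I*(2 + I))
(-(-3 + 2)*(-5/4))*(-20 + L(0)) = (-(-3 + 2)*(-5/4))*(-20 + 5*0*(2 + 0)) = (-(-1)*(-5*¼))*(-20 + 5*0*2) = (-(-1)*(-5)/4)*(-20 + 0) = -1*5/4*(-20) = -5/4*(-20) = 25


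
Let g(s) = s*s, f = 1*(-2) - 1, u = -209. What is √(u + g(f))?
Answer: 10*I*√2 ≈ 14.142*I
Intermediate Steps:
f = -3 (f = -2 - 1 = -3)
g(s) = s²
√(u + g(f)) = √(-209 + (-3)²) = √(-209 + 9) = √(-200) = 10*I*√2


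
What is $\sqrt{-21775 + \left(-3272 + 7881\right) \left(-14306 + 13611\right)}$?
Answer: $i \sqrt{3225030} \approx 1795.8 i$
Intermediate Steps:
$\sqrt{-21775 + \left(-3272 + 7881\right) \left(-14306 + 13611\right)} = \sqrt{-21775 + 4609 \left(-695\right)} = \sqrt{-21775 - 3203255} = \sqrt{-3225030} = i \sqrt{3225030}$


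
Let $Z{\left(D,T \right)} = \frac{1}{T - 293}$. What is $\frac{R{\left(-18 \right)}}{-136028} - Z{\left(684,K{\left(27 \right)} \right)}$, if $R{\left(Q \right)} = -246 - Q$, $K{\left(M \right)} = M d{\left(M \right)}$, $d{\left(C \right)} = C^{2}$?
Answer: $\frac{1071223}{659395730} \approx 0.0016246$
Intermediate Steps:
$K{\left(M \right)} = M^{3}$ ($K{\left(M \right)} = M M^{2} = M^{3}$)
$Z{\left(D,T \right)} = \frac{1}{-293 + T}$
$\frac{R{\left(-18 \right)}}{-136028} - Z{\left(684,K{\left(27 \right)} \right)} = \frac{-246 - -18}{-136028} - \frac{1}{-293 + 27^{3}} = \left(-246 + 18\right) \left(- \frac{1}{136028}\right) - \frac{1}{-293 + 19683} = \left(-228\right) \left(- \frac{1}{136028}\right) - \frac{1}{19390} = \frac{57}{34007} - \frac{1}{19390} = \frac{1071223}{659395730}$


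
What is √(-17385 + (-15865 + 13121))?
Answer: I*√20129 ≈ 141.88*I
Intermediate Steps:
√(-17385 + (-15865 + 13121)) = √(-17385 - 2744) = √(-20129) = I*√20129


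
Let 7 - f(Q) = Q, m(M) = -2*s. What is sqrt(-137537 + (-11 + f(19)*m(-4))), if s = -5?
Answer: 2*I*sqrt(34417) ≈ 371.04*I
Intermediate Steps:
m(M) = 10 (m(M) = -2*(-5) = 10)
f(Q) = 7 - Q
sqrt(-137537 + (-11 + f(19)*m(-4))) = sqrt(-137537 + (-11 + (7 - 1*19)*10)) = sqrt(-137537 + (-11 + (7 - 19)*10)) = sqrt(-137537 + (-11 - 12*10)) = sqrt(-137537 + (-11 - 120)) = sqrt(-137537 - 131) = sqrt(-137668) = 2*I*sqrt(34417)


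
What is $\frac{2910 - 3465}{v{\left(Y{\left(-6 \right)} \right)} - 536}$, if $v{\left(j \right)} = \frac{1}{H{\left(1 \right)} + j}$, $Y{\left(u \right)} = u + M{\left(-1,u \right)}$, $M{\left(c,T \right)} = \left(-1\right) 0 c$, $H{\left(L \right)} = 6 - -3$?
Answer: $\frac{1665}{1607} \approx 1.0361$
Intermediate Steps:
$H{\left(L \right)} = 9$ ($H{\left(L \right)} = 6 + 3 = 9$)
$M{\left(c,T \right)} = 0$ ($M{\left(c,T \right)} = 0 c = 0$)
$Y{\left(u \right)} = u$ ($Y{\left(u \right)} = u + 0 = u$)
$v{\left(j \right)} = \frac{1}{9 + j}$
$\frac{2910 - 3465}{v{\left(Y{\left(-6 \right)} \right)} - 536} = \frac{2910 - 3465}{\frac{1}{9 - 6} - 536} = - \frac{555}{\frac{1}{3} - 536} = - \frac{555}{- \frac{1607}{3}} = \left(-555\right) \left(- \frac{3}{1607}\right) = \frac{1665}{1607}$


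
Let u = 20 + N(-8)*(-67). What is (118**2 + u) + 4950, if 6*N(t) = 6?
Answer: 18827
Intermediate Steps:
N(t) = 1 (N(t) = (1/6)*6 = 1)
u = -47 (u = 20 + 1*(-67) = 20 - 67 = -47)
(118**2 + u) + 4950 = (118**2 - 47) + 4950 = (13924 - 47) + 4950 = 13877 + 4950 = 18827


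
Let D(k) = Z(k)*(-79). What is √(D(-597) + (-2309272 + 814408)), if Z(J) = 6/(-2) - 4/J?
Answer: I*√532698703095/597 ≈ 1222.5*I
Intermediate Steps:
Z(J) = -3 - 4/J (Z(J) = 6*(-½) - 4/J = -3 - 4/J)
D(k) = 237 + 316/k (D(k) = (-3 - 4/k)*(-79) = 237 + 316/k)
√(D(-597) + (-2309272 + 814408)) = √((237 + 316/(-597)) + (-2309272 + 814408)) = √((237 + 316*(-1/597)) - 1494864) = √((237 - 316/597) - 1494864) = √(141173/597 - 1494864) = √(-892292635/597) = I*√532698703095/597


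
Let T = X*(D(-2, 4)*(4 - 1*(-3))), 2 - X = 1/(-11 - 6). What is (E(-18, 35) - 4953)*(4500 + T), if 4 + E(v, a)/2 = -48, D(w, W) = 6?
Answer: -394294290/17 ≈ -2.3194e+7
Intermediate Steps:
X = 35/17 (X = 2 - 1/(-11 - 6) = 2 - 1/(-17) = 2 - 1*(-1/17) = 2 + 1/17 = 35/17 ≈ 2.0588)
E(v, a) = -104 (E(v, a) = -8 + 2*(-48) = -8 - 96 = -104)
T = 1470/17 (T = 35*(6*(4 - 1*(-3)))/17 = 35*(6*(4 + 3))/17 = 35*(6*7)/17 = (35/17)*42 = 1470/17 ≈ 86.471)
(E(-18, 35) - 4953)*(4500 + T) = (-104 - 4953)*(4500 + 1470/17) = -5057*77970/17 = -394294290/17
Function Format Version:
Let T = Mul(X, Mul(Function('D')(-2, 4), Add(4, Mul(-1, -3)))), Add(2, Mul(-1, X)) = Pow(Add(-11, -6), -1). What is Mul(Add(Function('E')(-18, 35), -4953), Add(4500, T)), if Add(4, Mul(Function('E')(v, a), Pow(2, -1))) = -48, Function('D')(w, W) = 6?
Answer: Rational(-394294290, 17) ≈ -2.3194e+7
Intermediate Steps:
X = Rational(35, 17) (X = Add(2, Mul(-1, Pow(Add(-11, -6), -1))) = Add(2, Mul(-1, Pow(-17, -1))) = Add(2, Mul(-1, Rational(-1, 17))) = Add(2, Rational(1, 17)) = Rational(35, 17) ≈ 2.0588)
Function('E')(v, a) = -104 (Function('E')(v, a) = Add(-8, Mul(2, -48)) = Add(-8, -96) = -104)
T = Rational(1470, 17) (T = Mul(Rational(35, 17), Mul(6, Add(4, Mul(-1, -3)))) = Mul(Rational(35, 17), Mul(6, Add(4, 3))) = Mul(Rational(35, 17), Mul(6, 7)) = Mul(Rational(35, 17), 42) = Rational(1470, 17) ≈ 86.471)
Mul(Add(Function('E')(-18, 35), -4953), Add(4500, T)) = Mul(Add(-104, -4953), Add(4500, Rational(1470, 17))) = Mul(-5057, Rational(77970, 17)) = Rational(-394294290, 17)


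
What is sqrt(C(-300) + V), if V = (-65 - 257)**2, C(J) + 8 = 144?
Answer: 2*sqrt(25955) ≈ 322.21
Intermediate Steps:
C(J) = 136 (C(J) = -8 + 144 = 136)
V = 103684 (V = (-322)**2 = 103684)
sqrt(C(-300) + V) = sqrt(136 + 103684) = sqrt(103820) = 2*sqrt(25955)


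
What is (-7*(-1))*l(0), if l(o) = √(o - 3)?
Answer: 7*I*√3 ≈ 12.124*I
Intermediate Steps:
l(o) = √(-3 + o)
(-7*(-1))*l(0) = (-7*(-1))*√(-3 + 0) = 7*√(-3) = 7*(I*√3) = 7*I*√3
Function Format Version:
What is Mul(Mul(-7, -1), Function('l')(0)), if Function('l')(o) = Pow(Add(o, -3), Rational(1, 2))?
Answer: Mul(7, I, Pow(3, Rational(1, 2))) ≈ Mul(12.124, I)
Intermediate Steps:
Function('l')(o) = Pow(Add(-3, o), Rational(1, 2))
Mul(Mul(-7, -1), Function('l')(0)) = Mul(Mul(-7, -1), Pow(Add(-3, 0), Rational(1, 2))) = Mul(7, Pow(-3, Rational(1, 2))) = Mul(7, Mul(I, Pow(3, Rational(1, 2)))) = Mul(7, I, Pow(3, Rational(1, 2)))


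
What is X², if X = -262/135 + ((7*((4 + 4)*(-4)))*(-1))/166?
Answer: 43903876/125552025 ≈ 0.34969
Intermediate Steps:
X = -6626/11205 (X = -262*1/135 + ((7*(8*(-4)))*(-1))*(1/166) = -262/135 + ((7*(-32))*(-1))*(1/166) = -262/135 - 224*(-1)*(1/166) = -262/135 + 224*(1/166) = -262/135 + 112/83 = -6626/11205 ≈ -0.59134)
X² = (-6626/11205)² = 43903876/125552025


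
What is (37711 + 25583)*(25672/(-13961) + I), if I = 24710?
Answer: 21833305681572/13961 ≈ 1.5639e+9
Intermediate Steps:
(37711 + 25583)*(25672/(-13961) + I) = (37711 + 25583)*(25672/(-13961) + 24710) = 63294*(25672*(-1/13961) + 24710) = 63294*(-25672/13961 + 24710) = 63294*(344950638/13961) = 21833305681572/13961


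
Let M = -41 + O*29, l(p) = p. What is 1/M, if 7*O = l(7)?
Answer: -1/12 ≈ -0.083333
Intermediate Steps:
O = 1 (O = (1/7)*7 = 1)
M = -12 (M = -41 + 1*29 = -41 + 29 = -12)
1/M = 1/(-12) = -1/12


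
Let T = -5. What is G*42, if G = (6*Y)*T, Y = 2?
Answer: -2520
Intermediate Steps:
G = -60 (G = (6*2)*(-5) = 12*(-5) = -60)
G*42 = -60*42 = -2520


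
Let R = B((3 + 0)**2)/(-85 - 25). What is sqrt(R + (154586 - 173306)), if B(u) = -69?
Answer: I*sqrt(226504410)/110 ≈ 136.82*I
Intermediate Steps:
R = 69/110 (R = -69/(-85 - 25) = -69/(-110) = -1/110*(-69) = 69/110 ≈ 0.62727)
sqrt(R + (154586 - 173306)) = sqrt(69/110 + (154586 - 173306)) = sqrt(69/110 - 18720) = sqrt(-2059131/110) = I*sqrt(226504410)/110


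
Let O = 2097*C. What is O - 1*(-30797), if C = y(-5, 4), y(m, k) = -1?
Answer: 28700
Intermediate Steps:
C = -1
O = -2097 (O = 2097*(-1) = -2097)
O - 1*(-30797) = -2097 - 1*(-30797) = -2097 + 30797 = 28700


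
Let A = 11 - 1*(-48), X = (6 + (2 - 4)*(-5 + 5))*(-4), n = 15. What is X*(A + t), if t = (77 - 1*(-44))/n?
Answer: -8048/5 ≈ -1609.6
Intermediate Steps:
X = -24 (X = (6 - 2*0)*(-4) = (6 + 0)*(-4) = 6*(-4) = -24)
t = 121/15 (t = (77 - 1*(-44))/15 = (77 + 44)*(1/15) = 121*(1/15) = 121/15 ≈ 8.0667)
A = 59 (A = 11 + 48 = 59)
X*(A + t) = -24*(59 + 121/15) = -24*1006/15 = -8048/5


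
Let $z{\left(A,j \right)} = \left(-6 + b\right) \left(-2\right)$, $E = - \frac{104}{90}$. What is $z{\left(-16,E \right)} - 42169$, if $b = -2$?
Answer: $-42153$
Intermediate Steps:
$E = - \frac{52}{45}$ ($E = \left(-104\right) \frac{1}{90} = - \frac{52}{45} \approx -1.1556$)
$z{\left(A,j \right)} = 16$ ($z{\left(A,j \right)} = \left(-6 - 2\right) \left(-2\right) = \left(-8\right) \left(-2\right) = 16$)
$z{\left(-16,E \right)} - 42169 = 16 - 42169 = -42153$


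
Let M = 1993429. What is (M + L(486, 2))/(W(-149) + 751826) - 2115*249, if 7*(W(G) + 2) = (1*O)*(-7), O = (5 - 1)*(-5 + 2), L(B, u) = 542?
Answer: -131980385963/250612 ≈ -5.2663e+5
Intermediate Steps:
O = -12 (O = 4*(-3) = -12)
W(G) = 10 (W(G) = -2 + ((1*(-12))*(-7))/7 = -2 + (-12*(-7))/7 = -2 + (⅐)*84 = -2 + 12 = 10)
(M + L(486, 2))/(W(-149) + 751826) - 2115*249 = (1993429 + 542)/(10 + 751826) - 2115*249 = 1993971/751836 - 1*526635 = 1993971*(1/751836) - 526635 = 664657/250612 - 526635 = -131980385963/250612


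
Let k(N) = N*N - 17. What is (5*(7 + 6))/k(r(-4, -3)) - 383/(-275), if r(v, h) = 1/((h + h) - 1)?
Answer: -42863/17600 ≈ -2.4354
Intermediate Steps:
r(v, h) = 1/(-1 + 2*h) (r(v, h) = 1/(2*h - 1) = 1/(-1 + 2*h))
k(N) = -17 + N**2 (k(N) = N**2 - 17 = -17 + N**2)
(5*(7 + 6))/k(r(-4, -3)) - 383/(-275) = (5*(7 + 6))/(-17 + (1/(-1 + 2*(-3)))**2) - 383/(-275) = (5*13)/(-17 + (1/(-1 - 6))**2) - 383*(-1/275) = 65/(-17 + (1/(-7))**2) + 383/275 = 65/(-17 + (-1/7)**2) + 383/275 = 65/(-17 + 1/49) + 383/275 = 65/(-832/49) + 383/275 = 65*(-49/832) + 383/275 = -245/64 + 383/275 = -42863/17600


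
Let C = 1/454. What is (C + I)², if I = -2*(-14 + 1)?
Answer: 139358025/206116 ≈ 676.11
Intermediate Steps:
C = 1/454 ≈ 0.0022026
I = 26 (I = -2*(-13) = 26)
(C + I)² = (1/454 + 26)² = (11805/454)² = 139358025/206116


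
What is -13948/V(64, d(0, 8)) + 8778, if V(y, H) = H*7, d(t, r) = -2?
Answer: 68420/7 ≈ 9774.3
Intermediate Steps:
V(y, H) = 7*H
-13948/V(64, d(0, 8)) + 8778 = -13948/(7*(-2)) + 8778 = -13948/(-14) + 8778 = -13948*(-1/14) + 8778 = 6974/7 + 8778 = 68420/7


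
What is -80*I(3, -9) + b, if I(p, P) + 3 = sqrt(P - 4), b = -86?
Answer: 154 - 80*I*sqrt(13) ≈ 154.0 - 288.44*I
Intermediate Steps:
I(p, P) = -3 + sqrt(-4 + P) (I(p, P) = -3 + sqrt(P - 4) = -3 + sqrt(-4 + P))
-80*I(3, -9) + b = -80*(-3 + sqrt(-4 - 9)) - 86 = -80*(-3 + sqrt(-13)) - 86 = -80*(-3 + I*sqrt(13)) - 86 = (240 - 80*I*sqrt(13)) - 86 = 154 - 80*I*sqrt(13)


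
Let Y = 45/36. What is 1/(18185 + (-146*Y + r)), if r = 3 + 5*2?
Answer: 2/36031 ≈ 5.5508e-5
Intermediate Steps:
Y = 5/4 (Y = 45*(1/36) = 5/4 ≈ 1.2500)
r = 13 (r = 3 + 10 = 13)
1/(18185 + (-146*Y + r)) = 1/(18185 + (-146*5/4 + 13)) = 1/(18185 + (-365/2 + 13)) = 1/(18185 - 339/2) = 1/(36031/2) = 2/36031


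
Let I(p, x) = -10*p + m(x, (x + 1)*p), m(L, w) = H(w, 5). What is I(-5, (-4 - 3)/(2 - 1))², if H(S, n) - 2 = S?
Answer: 6724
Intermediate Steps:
H(S, n) = 2 + S
m(L, w) = 2 + w
I(p, x) = 2 - 10*p + p*(1 + x) (I(p, x) = -10*p + (2 + (x + 1)*p) = -10*p + (2 + (1 + x)*p) = -10*p + (2 + p*(1 + x)) = 2 - 10*p + p*(1 + x))
I(-5, (-4 - 3)/(2 - 1))² = (2 - 9*(-5) - 5*(-4 - 3)/(2 - 1))² = (2 + 45 - (-35)/1)² = (2 + 45 - (-35))² = (2 + 45 - 5*(-7))² = (2 + 45 + 35)² = 82² = 6724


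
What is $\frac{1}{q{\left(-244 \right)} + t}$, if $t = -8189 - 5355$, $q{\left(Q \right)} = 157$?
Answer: $- \frac{1}{13387} \approx -7.4699 \cdot 10^{-5}$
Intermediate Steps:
$t = -13544$ ($t = -8189 - 5355 = -13544$)
$\frac{1}{q{\left(-244 \right)} + t} = \frac{1}{157 - 13544} = \frac{1}{-13387} = - \frac{1}{13387}$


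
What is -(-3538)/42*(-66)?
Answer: -38918/7 ≈ -5559.7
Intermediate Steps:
-(-3538)/42*(-66) = -61*(-29/21)*(-66) = (1769/21)*(-66) = -38918/7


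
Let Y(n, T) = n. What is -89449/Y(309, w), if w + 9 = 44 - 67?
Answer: -89449/309 ≈ -289.48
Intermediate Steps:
w = -32 (w = -9 + (44 - 67) = -9 - 23 = -32)
-89449/Y(309, w) = -89449/309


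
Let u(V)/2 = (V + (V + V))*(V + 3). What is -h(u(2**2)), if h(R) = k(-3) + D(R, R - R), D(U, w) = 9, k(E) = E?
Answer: -6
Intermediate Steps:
u(V) = 6*V*(3 + V) (u(V) = 2*((V + (V + V))*(V + 3)) = 2*((V + 2*V)*(3 + V)) = 2*((3*V)*(3 + V)) = 2*(3*V*(3 + V)) = 6*V*(3 + V))
h(R) = 6 (h(R) = -3 + 9 = 6)
-h(u(2**2)) = -1*6 = -6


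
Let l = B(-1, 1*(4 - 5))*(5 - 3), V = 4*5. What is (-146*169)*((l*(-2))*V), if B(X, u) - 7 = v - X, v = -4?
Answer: 7895680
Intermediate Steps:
B(X, u) = 3 - X (B(X, u) = 7 + (-4 - X) = 3 - X)
V = 20
l = 8 (l = (3 - 1*(-1))*(5 - 3) = (3 + 1)*2 = 4*2 = 8)
(-146*169)*((l*(-2))*V) = (-146*169)*((8*(-2))*20) = -(-394784)*20 = -24674*(-320) = 7895680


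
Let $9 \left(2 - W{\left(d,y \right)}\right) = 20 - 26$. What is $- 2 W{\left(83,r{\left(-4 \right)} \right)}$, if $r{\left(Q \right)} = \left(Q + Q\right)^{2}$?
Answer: $- \frac{16}{3} \approx -5.3333$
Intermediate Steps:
$r{\left(Q \right)} = 4 Q^{2}$ ($r{\left(Q \right)} = \left(2 Q\right)^{2} = 4 Q^{2}$)
$W{\left(d,y \right)} = \frac{8}{3}$ ($W{\left(d,y \right)} = 2 - \frac{20 - 26}{9} = 2 - - \frac{2}{3} = 2 + \frac{2}{3} = \frac{8}{3}$)
$- 2 W{\left(83,r{\left(-4 \right)} \right)} = \left(-2\right) \frac{8}{3} = - \frac{16}{3}$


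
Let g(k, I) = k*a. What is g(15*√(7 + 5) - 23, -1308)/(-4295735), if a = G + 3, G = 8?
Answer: 253/4295735 - 66*√3/859147 ≈ -7.4161e-5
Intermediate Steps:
a = 11 (a = 8 + 3 = 11)
g(k, I) = 11*k (g(k, I) = k*11 = 11*k)
g(15*√(7 + 5) - 23, -1308)/(-4295735) = (11*(15*√(7 + 5) - 23))/(-4295735) = (11*(15*√12 - 23))*(-1/4295735) = (11*(15*(2*√3) - 23))*(-1/4295735) = (11*(30*√3 - 23))*(-1/4295735) = (11*(-23 + 30*√3))*(-1/4295735) = (-253 + 330*√3)*(-1/4295735) = 253/4295735 - 66*√3/859147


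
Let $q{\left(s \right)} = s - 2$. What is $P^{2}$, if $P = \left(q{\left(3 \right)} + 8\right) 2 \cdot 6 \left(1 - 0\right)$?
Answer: $11664$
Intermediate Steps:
$q{\left(s \right)} = -2 + s$ ($q{\left(s \right)} = s - 2 = -2 + s$)
$P = 108$ ($P = \left(\left(-2 + 3\right) + 8\right) 2 \cdot 6 \left(1 - 0\right) = \left(1 + 8\right) 12 \left(1 + 0\right) = 9 \cdot 12 \cdot 1 = 108 \cdot 1 = 108$)
$P^{2} = 108^{2} = 11664$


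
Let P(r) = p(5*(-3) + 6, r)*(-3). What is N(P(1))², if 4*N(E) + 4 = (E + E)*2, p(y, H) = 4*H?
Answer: 169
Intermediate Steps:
P(r) = -12*r (P(r) = (4*r)*(-3) = -12*r)
N(E) = -1 + E (N(E) = -1 + ((E + E)*2)/4 = -1 + ((2*E)*2)/4 = -1 + (4*E)/4 = -1 + E)
N(P(1))² = (-1 - 12*1)² = (-1 - 12)² = (-13)² = 169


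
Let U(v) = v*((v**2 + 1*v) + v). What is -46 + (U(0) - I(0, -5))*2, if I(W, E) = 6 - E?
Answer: -68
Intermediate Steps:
U(v) = v*(v**2 + 2*v) (U(v) = v*((v**2 + v) + v) = v*((v + v**2) + v) = v*(v**2 + 2*v))
-46 + (U(0) - I(0, -5))*2 = -46 + (0**2*(2 + 0) - (6 - 1*(-5)))*2 = -46 + (0*2 - (6 + 5))*2 = -46 + (0 - 1*11)*2 = -46 + (0 - 11)*2 = -46 - 11*2 = -46 - 22 = -68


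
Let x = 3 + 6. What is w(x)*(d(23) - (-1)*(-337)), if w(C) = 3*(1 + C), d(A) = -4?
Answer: -10230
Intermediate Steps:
x = 9
w(C) = 3 + 3*C
w(x)*(d(23) - (-1)*(-337)) = (3 + 3*9)*(-4 - (-1)*(-337)) = (3 + 27)*(-4 - 1*337) = 30*(-4 - 337) = 30*(-341) = -10230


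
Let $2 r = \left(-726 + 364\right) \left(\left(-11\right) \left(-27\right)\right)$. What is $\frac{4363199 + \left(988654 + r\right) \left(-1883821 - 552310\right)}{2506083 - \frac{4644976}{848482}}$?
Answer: $- \frac{966220416985866228}{1063180835515} \approx -9.088 \cdot 10^{5}$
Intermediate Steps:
$r = -53757$ ($r = \frac{\left(-726 + 364\right) \left(\left(-11\right) \left(-27\right)\right)}{2} = \frac{\left(-362\right) 297}{2} = \frac{1}{2} \left(-107514\right) = -53757$)
$\frac{4363199 + \left(988654 + r\right) \left(-1883821 - 552310\right)}{2506083 - \frac{4644976}{848482}} = \frac{4363199 + \left(988654 - 53757\right) \left(-1883821 - 552310\right)}{2506083 - \frac{4644976}{848482}} = \frac{4363199 + 934897 \left(-2436131\right)}{2506083 - \frac{2322488}{424241}} = \frac{4363199 - 2277531563507}{2506083 - \frac{2322488}{424241}} = - \frac{2277527200308}{\frac{1063180835515}{424241}} = \left(-2277527200308\right) \frac{424241}{1063180835515} = - \frac{966220416985866228}{1063180835515}$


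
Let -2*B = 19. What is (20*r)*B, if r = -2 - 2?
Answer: 760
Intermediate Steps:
B = -19/2 (B = -½*19 = -19/2 ≈ -9.5000)
r = -4
(20*r)*B = (20*(-4))*(-19/2) = -80*(-19/2) = 760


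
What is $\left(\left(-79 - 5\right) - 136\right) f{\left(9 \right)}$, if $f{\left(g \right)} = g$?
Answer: $-1980$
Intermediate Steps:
$\left(\left(-79 - 5\right) - 136\right) f{\left(9 \right)} = \left(\left(-79 - 5\right) - 136\right) 9 = \left(-84 - 136\right) 9 = \left(-220\right) 9 = -1980$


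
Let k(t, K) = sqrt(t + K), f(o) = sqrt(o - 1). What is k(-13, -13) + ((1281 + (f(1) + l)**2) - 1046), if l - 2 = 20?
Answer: 719 + I*sqrt(26) ≈ 719.0 + 5.099*I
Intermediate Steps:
f(o) = sqrt(-1 + o)
l = 22 (l = 2 + 20 = 22)
k(t, K) = sqrt(K + t)
k(-13, -13) + ((1281 + (f(1) + l)**2) - 1046) = sqrt(-13 - 13) + ((1281 + (sqrt(-1 + 1) + 22)**2) - 1046) = sqrt(-26) + ((1281 + (sqrt(0) + 22)**2) - 1046) = I*sqrt(26) + ((1281 + (0 + 22)**2) - 1046) = I*sqrt(26) + ((1281 + 22**2) - 1046) = I*sqrt(26) + ((1281 + 484) - 1046) = I*sqrt(26) + (1765 - 1046) = I*sqrt(26) + 719 = 719 + I*sqrt(26)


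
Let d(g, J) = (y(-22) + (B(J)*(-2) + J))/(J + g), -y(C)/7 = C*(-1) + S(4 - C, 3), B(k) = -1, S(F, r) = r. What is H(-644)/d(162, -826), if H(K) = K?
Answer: -427616/999 ≈ -428.04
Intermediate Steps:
y(C) = -21 + 7*C (y(C) = -7*(C*(-1) + 3) = -7*(-C + 3) = -7*(3 - C) = -21 + 7*C)
d(g, J) = (-173 + J)/(J + g) (d(g, J) = ((-21 + 7*(-22)) + (-1*(-2) + J))/(J + g) = ((-21 - 154) + (2 + J))/(J + g) = (-175 + (2 + J))/(J + g) = (-173 + J)/(J + g))
H(-644)/d(162, -826) = -644*(-826 + 162)/(-173 - 826) = -644/(-999/(-664)) = -644/((-1/664*(-999))) = -644/999/664 = -644*664/999 = -427616/999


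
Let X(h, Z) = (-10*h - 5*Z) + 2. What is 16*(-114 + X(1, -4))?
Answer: -1632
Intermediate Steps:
X(h, Z) = 2 - 10*h - 5*Z
16*(-114 + X(1, -4)) = 16*(-114 + (2 - 10*1 - 5*(-4))) = 16*(-114 + (2 - 10 + 20)) = 16*(-114 + 12) = 16*(-102) = -1632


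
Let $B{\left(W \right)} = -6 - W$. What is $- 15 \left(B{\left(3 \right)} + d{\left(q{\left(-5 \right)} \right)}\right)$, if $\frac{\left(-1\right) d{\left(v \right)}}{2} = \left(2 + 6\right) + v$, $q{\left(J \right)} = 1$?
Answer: $405$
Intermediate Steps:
$d{\left(v \right)} = -16 - 2 v$ ($d{\left(v \right)} = - 2 \left(\left(2 + 6\right) + v\right) = - 2 \left(8 + v\right) = -16 - 2 v$)
$- 15 \left(B{\left(3 \right)} + d{\left(q{\left(-5 \right)} \right)}\right) = - 15 \left(\left(-6 - 3\right) - 18\right) = - 15 \left(-9 - 18\right) = \left(-15\right) \left(-27\right) = 405$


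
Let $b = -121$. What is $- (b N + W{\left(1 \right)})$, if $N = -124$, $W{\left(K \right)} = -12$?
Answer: $-14992$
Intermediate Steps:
$- (b N + W{\left(1 \right)}) = - (\left(-121\right) \left(-124\right) - 12) = - (15004 - 12) = \left(-1\right) 14992 = -14992$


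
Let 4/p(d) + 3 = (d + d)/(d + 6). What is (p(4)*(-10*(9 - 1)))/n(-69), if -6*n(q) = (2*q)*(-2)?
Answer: -800/253 ≈ -3.1621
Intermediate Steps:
p(d) = 4/(-3 + 2*d/(6 + d)) (p(d) = 4/(-3 + (d + d)/(d + 6)) = 4/(-3 + (2*d)/(6 + d)) = 4/(-3 + 2*d/(6 + d)))
n(q) = 2*q/3 (n(q) = -2*q*(-2)/6 = -(-2)*q/3 = 2*q/3)
(p(4)*(-10*(9 - 1)))/n(-69) = ((4*(-6 - 1*4)/(18 + 4))*(-10*(9 - 1)))/(((⅔)*(-69))) = ((4*(-6 - 4)/22)*(-10*8))/(-46) = ((4*(1/22)*(-10))*(-80))*(-1/46) = -20/11*(-80)*(-1/46) = (1600/11)*(-1/46) = -800/253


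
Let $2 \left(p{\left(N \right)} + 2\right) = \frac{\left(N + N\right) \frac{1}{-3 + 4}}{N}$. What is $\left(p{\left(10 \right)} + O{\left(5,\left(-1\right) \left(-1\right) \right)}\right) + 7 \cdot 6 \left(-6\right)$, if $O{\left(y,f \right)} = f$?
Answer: $-252$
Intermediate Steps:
$p{\left(N \right)} = -1$ ($p{\left(N \right)} = -2 + \frac{\frac{N + N}{-3 + 4} \frac{1}{N}}{2} = -2 + \frac{\frac{2 N}{1} \frac{1}{N}}{2} = -2 + \frac{2 N 1 \frac{1}{N}}{2} = -2 + \frac{2 N \frac{1}{N}}{2} = -2 + \frac{1}{2} \cdot 2 = -2 + 1 = -1$)
$\left(p{\left(10 \right)} + O{\left(5,\left(-1\right) \left(-1\right) \right)}\right) + 7 \cdot 6 \left(-6\right) = \left(-1 - -1\right) + 7 \cdot 6 \left(-6\right) = \left(-1 + 1\right) + 42 \left(-6\right) = 0 - 252 = -252$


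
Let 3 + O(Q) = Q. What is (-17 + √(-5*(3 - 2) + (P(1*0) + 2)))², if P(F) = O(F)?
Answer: (17 - I*√6)² ≈ 283.0 - 83.283*I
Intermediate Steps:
O(Q) = -3 + Q
P(F) = -3 + F
(-17 + √(-5*(3 - 2) + (P(1*0) + 2)))² = (-17 + √(-5*(3 - 2) + ((-3 + 1*0) + 2)))² = (-17 + √(-5*1 + ((-3 + 0) + 2)))² = (-17 + √(-5 + (-3 + 2)))² = (-17 + √(-5 - 1))² = (-17 + √(-6))² = (-17 + I*√6)²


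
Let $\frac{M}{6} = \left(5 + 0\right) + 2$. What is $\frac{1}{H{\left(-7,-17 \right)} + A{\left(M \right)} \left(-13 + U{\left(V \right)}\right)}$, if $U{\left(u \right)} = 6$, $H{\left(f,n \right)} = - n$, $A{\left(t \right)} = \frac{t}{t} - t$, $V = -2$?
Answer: $\frac{1}{304} \approx 0.0032895$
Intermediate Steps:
$M = 42$ ($M = 6 \left(\left(5 + 0\right) + 2\right) = 6 \left(5 + 2\right) = 6 \cdot 7 = 42$)
$A{\left(t \right)} = 1 - t$
$\frac{1}{H{\left(-7,-17 \right)} + A{\left(M \right)} \left(-13 + U{\left(V \right)}\right)} = \frac{1}{\left(-1\right) \left(-17\right) + \left(1 - 42\right) \left(-13 + 6\right)} = \frac{1}{17 + \left(1 - 42\right) \left(-7\right)} = \frac{1}{17 - -287} = \frac{1}{17 + 287} = \frac{1}{304}$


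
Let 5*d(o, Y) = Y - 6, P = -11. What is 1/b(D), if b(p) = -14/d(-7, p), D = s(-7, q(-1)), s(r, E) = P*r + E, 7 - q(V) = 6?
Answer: -36/35 ≈ -1.0286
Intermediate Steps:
q(V) = 1 (q(V) = 7 - 1*6 = 7 - 6 = 1)
d(o, Y) = -6/5 + Y/5 (d(o, Y) = (Y - 6)/5 = (-6 + Y)/5 = -6/5 + Y/5)
s(r, E) = E - 11*r (s(r, E) = -11*r + E = E - 11*r)
D = 78 (D = 1 - 11*(-7) = 1 + 77 = 78)
b(p) = -14/(-6/5 + p/5)
1/b(D) = 1/(-70/(-6 + 78)) = 1/(-70/72) = 1/(-70*1/72) = 1/(-35/36) = -36/35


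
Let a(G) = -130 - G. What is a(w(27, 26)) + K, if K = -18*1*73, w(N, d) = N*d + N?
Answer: -2173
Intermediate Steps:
w(N, d) = N + N*d
K = -1314 (K = -18*73 = -1314)
a(w(27, 26)) + K = (-130 - 27*(1 + 26)) - 1314 = (-130 - 27*27) - 1314 = (-130 - 1*729) - 1314 = (-130 - 729) - 1314 = -859 - 1314 = -2173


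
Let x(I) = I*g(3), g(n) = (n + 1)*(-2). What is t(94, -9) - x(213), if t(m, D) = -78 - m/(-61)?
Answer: 99280/61 ≈ 1627.5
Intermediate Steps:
g(n) = -2 - 2*n (g(n) = (1 + n)*(-2) = -2 - 2*n)
t(m, D) = -78 + m/61 (t(m, D) = -78 - m*(-1)/61 = -78 - (-1)*m/61 = -78 + m/61)
x(I) = -8*I (x(I) = I*(-2 - 2*3) = I*(-2 - 6) = I*(-8) = -8*I)
t(94, -9) - x(213) = (-78 + (1/61)*94) - (-8)*213 = (-78 + 94/61) - 1*(-1704) = -4664/61 + 1704 = 99280/61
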